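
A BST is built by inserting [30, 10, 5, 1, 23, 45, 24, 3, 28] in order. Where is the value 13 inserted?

Starting tree (level order): [30, 10, 45, 5, 23, None, None, 1, None, None, 24, None, 3, None, 28]
Insertion path: 30 -> 10 -> 23
Result: insert 13 as left child of 23
Final tree (level order): [30, 10, 45, 5, 23, None, None, 1, None, 13, 24, None, 3, None, None, None, 28]


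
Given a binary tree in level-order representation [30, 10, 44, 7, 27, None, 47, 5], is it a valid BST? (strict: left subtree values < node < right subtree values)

Level-order array: [30, 10, 44, 7, 27, None, 47, 5]
Validate using subtree bounds (lo, hi): at each node, require lo < value < hi,
then recurse left with hi=value and right with lo=value.
Preorder trace (stopping at first violation):
  at node 30 with bounds (-inf, +inf): OK
  at node 10 with bounds (-inf, 30): OK
  at node 7 with bounds (-inf, 10): OK
  at node 5 with bounds (-inf, 7): OK
  at node 27 with bounds (10, 30): OK
  at node 44 with bounds (30, +inf): OK
  at node 47 with bounds (44, +inf): OK
No violation found at any node.
Result: Valid BST


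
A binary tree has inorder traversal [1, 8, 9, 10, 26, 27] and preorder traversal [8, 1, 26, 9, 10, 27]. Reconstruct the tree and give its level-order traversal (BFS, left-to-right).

Inorder:  [1, 8, 9, 10, 26, 27]
Preorder: [8, 1, 26, 9, 10, 27]
Algorithm: preorder visits root first, so consume preorder in order;
for each root, split the current inorder slice at that value into
left-subtree inorder and right-subtree inorder, then recurse.
Recursive splits:
  root=8; inorder splits into left=[1], right=[9, 10, 26, 27]
  root=1; inorder splits into left=[], right=[]
  root=26; inorder splits into left=[9, 10], right=[27]
  root=9; inorder splits into left=[], right=[10]
  root=10; inorder splits into left=[], right=[]
  root=27; inorder splits into left=[], right=[]
Reconstructed level-order: [8, 1, 26, 9, 27, 10]


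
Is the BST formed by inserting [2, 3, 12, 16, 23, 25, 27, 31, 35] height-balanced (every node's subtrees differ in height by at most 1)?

Tree (level-order array): [2, None, 3, None, 12, None, 16, None, 23, None, 25, None, 27, None, 31, None, 35]
Definition: a tree is height-balanced if, at every node, |h(left) - h(right)| <= 1 (empty subtree has height -1).
Bottom-up per-node check:
  node 35: h_left=-1, h_right=-1, diff=0 [OK], height=0
  node 31: h_left=-1, h_right=0, diff=1 [OK], height=1
  node 27: h_left=-1, h_right=1, diff=2 [FAIL (|-1-1|=2 > 1)], height=2
  node 25: h_left=-1, h_right=2, diff=3 [FAIL (|-1-2|=3 > 1)], height=3
  node 23: h_left=-1, h_right=3, diff=4 [FAIL (|-1-3|=4 > 1)], height=4
  node 16: h_left=-1, h_right=4, diff=5 [FAIL (|-1-4|=5 > 1)], height=5
  node 12: h_left=-1, h_right=5, diff=6 [FAIL (|-1-5|=6 > 1)], height=6
  node 3: h_left=-1, h_right=6, diff=7 [FAIL (|-1-6|=7 > 1)], height=7
  node 2: h_left=-1, h_right=7, diff=8 [FAIL (|-1-7|=8 > 1)], height=8
Node 27 violates the condition: |-1 - 1| = 2 > 1.
Result: Not balanced


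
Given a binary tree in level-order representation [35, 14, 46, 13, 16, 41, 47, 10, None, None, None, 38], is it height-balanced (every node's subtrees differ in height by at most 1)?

Tree (level-order array): [35, 14, 46, 13, 16, 41, 47, 10, None, None, None, 38]
Definition: a tree is height-balanced if, at every node, |h(left) - h(right)| <= 1 (empty subtree has height -1).
Bottom-up per-node check:
  node 10: h_left=-1, h_right=-1, diff=0 [OK], height=0
  node 13: h_left=0, h_right=-1, diff=1 [OK], height=1
  node 16: h_left=-1, h_right=-1, diff=0 [OK], height=0
  node 14: h_left=1, h_right=0, diff=1 [OK], height=2
  node 38: h_left=-1, h_right=-1, diff=0 [OK], height=0
  node 41: h_left=0, h_right=-1, diff=1 [OK], height=1
  node 47: h_left=-1, h_right=-1, diff=0 [OK], height=0
  node 46: h_left=1, h_right=0, diff=1 [OK], height=2
  node 35: h_left=2, h_right=2, diff=0 [OK], height=3
All nodes satisfy the balance condition.
Result: Balanced


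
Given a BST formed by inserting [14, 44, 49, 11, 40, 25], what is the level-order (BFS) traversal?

Tree insertion order: [14, 44, 49, 11, 40, 25]
Tree (level-order array): [14, 11, 44, None, None, 40, 49, 25]
BFS from the root, enqueuing left then right child of each popped node:
  queue [14] -> pop 14, enqueue [11, 44], visited so far: [14]
  queue [11, 44] -> pop 11, enqueue [none], visited so far: [14, 11]
  queue [44] -> pop 44, enqueue [40, 49], visited so far: [14, 11, 44]
  queue [40, 49] -> pop 40, enqueue [25], visited so far: [14, 11, 44, 40]
  queue [49, 25] -> pop 49, enqueue [none], visited so far: [14, 11, 44, 40, 49]
  queue [25] -> pop 25, enqueue [none], visited so far: [14, 11, 44, 40, 49, 25]
Result: [14, 11, 44, 40, 49, 25]


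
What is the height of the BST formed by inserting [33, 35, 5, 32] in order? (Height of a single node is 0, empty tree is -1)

Insertion order: [33, 35, 5, 32]
Tree (level-order array): [33, 5, 35, None, 32]
Compute height bottom-up (empty subtree = -1):
  height(32) = 1 + max(-1, -1) = 0
  height(5) = 1 + max(-1, 0) = 1
  height(35) = 1 + max(-1, -1) = 0
  height(33) = 1 + max(1, 0) = 2
Height = 2


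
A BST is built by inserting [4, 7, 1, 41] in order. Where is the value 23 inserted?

Starting tree (level order): [4, 1, 7, None, None, None, 41]
Insertion path: 4 -> 7 -> 41
Result: insert 23 as left child of 41
Final tree (level order): [4, 1, 7, None, None, None, 41, 23]


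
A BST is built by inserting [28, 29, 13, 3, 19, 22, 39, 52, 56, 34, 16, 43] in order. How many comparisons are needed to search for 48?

Search path for 48: 28 -> 29 -> 39 -> 52 -> 43
Found: False
Comparisons: 5


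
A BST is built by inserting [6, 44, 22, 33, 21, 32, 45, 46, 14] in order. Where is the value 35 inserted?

Starting tree (level order): [6, None, 44, 22, 45, 21, 33, None, 46, 14, None, 32]
Insertion path: 6 -> 44 -> 22 -> 33
Result: insert 35 as right child of 33
Final tree (level order): [6, None, 44, 22, 45, 21, 33, None, 46, 14, None, 32, 35]


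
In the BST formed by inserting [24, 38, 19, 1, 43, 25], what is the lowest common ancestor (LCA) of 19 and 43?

Tree insertion order: [24, 38, 19, 1, 43, 25]
Tree (level-order array): [24, 19, 38, 1, None, 25, 43]
In a BST, the LCA of p=19, q=43 is the first node v on the
root-to-leaf path with p <= v <= q (go left if both < v, right if both > v).
Walk from root:
  at 24: 19 <= 24 <= 43, this is the LCA
LCA = 24


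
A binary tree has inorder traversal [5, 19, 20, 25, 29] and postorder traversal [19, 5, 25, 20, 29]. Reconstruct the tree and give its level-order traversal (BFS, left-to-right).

Inorder:   [5, 19, 20, 25, 29]
Postorder: [19, 5, 25, 20, 29]
Algorithm: postorder visits root last, so walk postorder right-to-left;
each value is the root of the current inorder slice — split it at that
value, recurse on the right subtree first, then the left.
Recursive splits:
  root=29; inorder splits into left=[5, 19, 20, 25], right=[]
  root=20; inorder splits into left=[5, 19], right=[25]
  root=25; inorder splits into left=[], right=[]
  root=5; inorder splits into left=[], right=[19]
  root=19; inorder splits into left=[], right=[]
Reconstructed level-order: [29, 20, 5, 25, 19]


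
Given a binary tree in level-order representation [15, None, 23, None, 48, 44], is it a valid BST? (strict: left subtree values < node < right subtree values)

Level-order array: [15, None, 23, None, 48, 44]
Validate using subtree bounds (lo, hi): at each node, require lo < value < hi,
then recurse left with hi=value and right with lo=value.
Preorder trace (stopping at first violation):
  at node 15 with bounds (-inf, +inf): OK
  at node 23 with bounds (15, +inf): OK
  at node 48 with bounds (23, +inf): OK
  at node 44 with bounds (23, 48): OK
No violation found at any node.
Result: Valid BST


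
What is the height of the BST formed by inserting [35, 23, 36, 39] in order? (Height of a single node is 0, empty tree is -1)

Insertion order: [35, 23, 36, 39]
Tree (level-order array): [35, 23, 36, None, None, None, 39]
Compute height bottom-up (empty subtree = -1):
  height(23) = 1 + max(-1, -1) = 0
  height(39) = 1 + max(-1, -1) = 0
  height(36) = 1 + max(-1, 0) = 1
  height(35) = 1 + max(0, 1) = 2
Height = 2


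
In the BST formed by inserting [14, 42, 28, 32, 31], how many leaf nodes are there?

Tree built from: [14, 42, 28, 32, 31]
Tree (level-order array): [14, None, 42, 28, None, None, 32, 31]
Rule: A leaf has 0 children.
Per-node child counts:
  node 14: 1 child(ren)
  node 42: 1 child(ren)
  node 28: 1 child(ren)
  node 32: 1 child(ren)
  node 31: 0 child(ren)
Matching nodes: [31]
Count of leaf nodes: 1


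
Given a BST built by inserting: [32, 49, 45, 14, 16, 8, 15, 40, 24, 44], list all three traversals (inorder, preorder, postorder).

Tree insertion order: [32, 49, 45, 14, 16, 8, 15, 40, 24, 44]
Tree (level-order array): [32, 14, 49, 8, 16, 45, None, None, None, 15, 24, 40, None, None, None, None, None, None, 44]
Inorder (L, root, R): [8, 14, 15, 16, 24, 32, 40, 44, 45, 49]
Preorder (root, L, R): [32, 14, 8, 16, 15, 24, 49, 45, 40, 44]
Postorder (L, R, root): [8, 15, 24, 16, 14, 44, 40, 45, 49, 32]


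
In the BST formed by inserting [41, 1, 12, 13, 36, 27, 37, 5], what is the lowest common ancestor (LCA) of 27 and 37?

Tree insertion order: [41, 1, 12, 13, 36, 27, 37, 5]
Tree (level-order array): [41, 1, None, None, 12, 5, 13, None, None, None, 36, 27, 37]
In a BST, the LCA of p=27, q=37 is the first node v on the
root-to-leaf path with p <= v <= q (go left if both < v, right if both > v).
Walk from root:
  at 41: both 27 and 37 < 41, go left
  at 1: both 27 and 37 > 1, go right
  at 12: both 27 and 37 > 12, go right
  at 13: both 27 and 37 > 13, go right
  at 36: 27 <= 36 <= 37, this is the LCA
LCA = 36


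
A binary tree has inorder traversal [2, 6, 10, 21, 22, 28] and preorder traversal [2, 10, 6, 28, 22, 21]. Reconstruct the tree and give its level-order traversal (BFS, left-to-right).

Inorder:  [2, 6, 10, 21, 22, 28]
Preorder: [2, 10, 6, 28, 22, 21]
Algorithm: preorder visits root first, so consume preorder in order;
for each root, split the current inorder slice at that value into
left-subtree inorder and right-subtree inorder, then recurse.
Recursive splits:
  root=2; inorder splits into left=[], right=[6, 10, 21, 22, 28]
  root=10; inorder splits into left=[6], right=[21, 22, 28]
  root=6; inorder splits into left=[], right=[]
  root=28; inorder splits into left=[21, 22], right=[]
  root=22; inorder splits into left=[21], right=[]
  root=21; inorder splits into left=[], right=[]
Reconstructed level-order: [2, 10, 6, 28, 22, 21]


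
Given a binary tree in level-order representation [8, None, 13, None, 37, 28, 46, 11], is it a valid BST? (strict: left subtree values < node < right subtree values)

Level-order array: [8, None, 13, None, 37, 28, 46, 11]
Validate using subtree bounds (lo, hi): at each node, require lo < value < hi,
then recurse left with hi=value and right with lo=value.
Preorder trace (stopping at first violation):
  at node 8 with bounds (-inf, +inf): OK
  at node 13 with bounds (8, +inf): OK
  at node 37 with bounds (13, +inf): OK
  at node 28 with bounds (13, 37): OK
  at node 11 with bounds (13, 28): VIOLATION
Node 11 violates its bound: not (13 < 11 < 28).
Result: Not a valid BST


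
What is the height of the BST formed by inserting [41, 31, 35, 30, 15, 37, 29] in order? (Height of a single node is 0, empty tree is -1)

Insertion order: [41, 31, 35, 30, 15, 37, 29]
Tree (level-order array): [41, 31, None, 30, 35, 15, None, None, 37, None, 29]
Compute height bottom-up (empty subtree = -1):
  height(29) = 1 + max(-1, -1) = 0
  height(15) = 1 + max(-1, 0) = 1
  height(30) = 1 + max(1, -1) = 2
  height(37) = 1 + max(-1, -1) = 0
  height(35) = 1 + max(-1, 0) = 1
  height(31) = 1 + max(2, 1) = 3
  height(41) = 1 + max(3, -1) = 4
Height = 4


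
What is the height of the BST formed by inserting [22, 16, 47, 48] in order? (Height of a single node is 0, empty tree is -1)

Insertion order: [22, 16, 47, 48]
Tree (level-order array): [22, 16, 47, None, None, None, 48]
Compute height bottom-up (empty subtree = -1):
  height(16) = 1 + max(-1, -1) = 0
  height(48) = 1 + max(-1, -1) = 0
  height(47) = 1 + max(-1, 0) = 1
  height(22) = 1 + max(0, 1) = 2
Height = 2


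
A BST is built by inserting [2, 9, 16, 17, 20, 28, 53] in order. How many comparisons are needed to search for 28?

Search path for 28: 2 -> 9 -> 16 -> 17 -> 20 -> 28
Found: True
Comparisons: 6


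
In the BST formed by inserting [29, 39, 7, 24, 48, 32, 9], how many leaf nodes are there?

Tree built from: [29, 39, 7, 24, 48, 32, 9]
Tree (level-order array): [29, 7, 39, None, 24, 32, 48, 9]
Rule: A leaf has 0 children.
Per-node child counts:
  node 29: 2 child(ren)
  node 7: 1 child(ren)
  node 24: 1 child(ren)
  node 9: 0 child(ren)
  node 39: 2 child(ren)
  node 32: 0 child(ren)
  node 48: 0 child(ren)
Matching nodes: [9, 32, 48]
Count of leaf nodes: 3


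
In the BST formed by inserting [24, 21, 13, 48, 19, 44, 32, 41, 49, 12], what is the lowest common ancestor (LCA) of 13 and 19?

Tree insertion order: [24, 21, 13, 48, 19, 44, 32, 41, 49, 12]
Tree (level-order array): [24, 21, 48, 13, None, 44, 49, 12, 19, 32, None, None, None, None, None, None, None, None, 41]
In a BST, the LCA of p=13, q=19 is the first node v on the
root-to-leaf path with p <= v <= q (go left if both < v, right if both > v).
Walk from root:
  at 24: both 13 and 19 < 24, go left
  at 21: both 13 and 19 < 21, go left
  at 13: 13 <= 13 <= 19, this is the LCA
LCA = 13


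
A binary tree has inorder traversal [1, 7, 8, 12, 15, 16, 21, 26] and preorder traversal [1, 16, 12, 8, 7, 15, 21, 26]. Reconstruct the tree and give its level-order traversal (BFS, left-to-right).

Inorder:  [1, 7, 8, 12, 15, 16, 21, 26]
Preorder: [1, 16, 12, 8, 7, 15, 21, 26]
Algorithm: preorder visits root first, so consume preorder in order;
for each root, split the current inorder slice at that value into
left-subtree inorder and right-subtree inorder, then recurse.
Recursive splits:
  root=1; inorder splits into left=[], right=[7, 8, 12, 15, 16, 21, 26]
  root=16; inorder splits into left=[7, 8, 12, 15], right=[21, 26]
  root=12; inorder splits into left=[7, 8], right=[15]
  root=8; inorder splits into left=[7], right=[]
  root=7; inorder splits into left=[], right=[]
  root=15; inorder splits into left=[], right=[]
  root=21; inorder splits into left=[], right=[26]
  root=26; inorder splits into left=[], right=[]
Reconstructed level-order: [1, 16, 12, 21, 8, 15, 26, 7]


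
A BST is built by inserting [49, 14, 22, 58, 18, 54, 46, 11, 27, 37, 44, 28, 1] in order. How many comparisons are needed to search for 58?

Search path for 58: 49 -> 58
Found: True
Comparisons: 2


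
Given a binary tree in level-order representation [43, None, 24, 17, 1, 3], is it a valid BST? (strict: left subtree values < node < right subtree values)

Level-order array: [43, None, 24, 17, 1, 3]
Validate using subtree bounds (lo, hi): at each node, require lo < value < hi,
then recurse left with hi=value and right with lo=value.
Preorder trace (stopping at first violation):
  at node 43 with bounds (-inf, +inf): OK
  at node 24 with bounds (43, +inf): VIOLATION
Node 24 violates its bound: not (43 < 24 < +inf).
Result: Not a valid BST


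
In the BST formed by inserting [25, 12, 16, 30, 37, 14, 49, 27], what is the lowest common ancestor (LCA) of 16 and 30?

Tree insertion order: [25, 12, 16, 30, 37, 14, 49, 27]
Tree (level-order array): [25, 12, 30, None, 16, 27, 37, 14, None, None, None, None, 49]
In a BST, the LCA of p=16, q=30 is the first node v on the
root-to-leaf path with p <= v <= q (go left if both < v, right if both > v).
Walk from root:
  at 25: 16 <= 25 <= 30, this is the LCA
LCA = 25


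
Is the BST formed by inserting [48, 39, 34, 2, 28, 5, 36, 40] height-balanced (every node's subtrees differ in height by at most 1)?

Tree (level-order array): [48, 39, None, 34, 40, 2, 36, None, None, None, 28, None, None, 5]
Definition: a tree is height-balanced if, at every node, |h(left) - h(right)| <= 1 (empty subtree has height -1).
Bottom-up per-node check:
  node 5: h_left=-1, h_right=-1, diff=0 [OK], height=0
  node 28: h_left=0, h_right=-1, diff=1 [OK], height=1
  node 2: h_left=-1, h_right=1, diff=2 [FAIL (|-1-1|=2 > 1)], height=2
  node 36: h_left=-1, h_right=-1, diff=0 [OK], height=0
  node 34: h_left=2, h_right=0, diff=2 [FAIL (|2-0|=2 > 1)], height=3
  node 40: h_left=-1, h_right=-1, diff=0 [OK], height=0
  node 39: h_left=3, h_right=0, diff=3 [FAIL (|3-0|=3 > 1)], height=4
  node 48: h_left=4, h_right=-1, diff=5 [FAIL (|4--1|=5 > 1)], height=5
Node 2 violates the condition: |-1 - 1| = 2 > 1.
Result: Not balanced


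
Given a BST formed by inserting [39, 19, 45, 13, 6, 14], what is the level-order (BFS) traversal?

Tree insertion order: [39, 19, 45, 13, 6, 14]
Tree (level-order array): [39, 19, 45, 13, None, None, None, 6, 14]
BFS from the root, enqueuing left then right child of each popped node:
  queue [39] -> pop 39, enqueue [19, 45], visited so far: [39]
  queue [19, 45] -> pop 19, enqueue [13], visited so far: [39, 19]
  queue [45, 13] -> pop 45, enqueue [none], visited so far: [39, 19, 45]
  queue [13] -> pop 13, enqueue [6, 14], visited so far: [39, 19, 45, 13]
  queue [6, 14] -> pop 6, enqueue [none], visited so far: [39, 19, 45, 13, 6]
  queue [14] -> pop 14, enqueue [none], visited so far: [39, 19, 45, 13, 6, 14]
Result: [39, 19, 45, 13, 6, 14]


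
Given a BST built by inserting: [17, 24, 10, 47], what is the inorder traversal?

Tree insertion order: [17, 24, 10, 47]
Tree (level-order array): [17, 10, 24, None, None, None, 47]
Inorder traversal: [10, 17, 24, 47]


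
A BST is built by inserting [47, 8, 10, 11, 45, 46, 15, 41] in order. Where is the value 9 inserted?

Starting tree (level order): [47, 8, None, None, 10, None, 11, None, 45, 15, 46, None, 41]
Insertion path: 47 -> 8 -> 10
Result: insert 9 as left child of 10
Final tree (level order): [47, 8, None, None, 10, 9, 11, None, None, None, 45, 15, 46, None, 41]


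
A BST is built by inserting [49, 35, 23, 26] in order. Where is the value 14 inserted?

Starting tree (level order): [49, 35, None, 23, None, None, 26]
Insertion path: 49 -> 35 -> 23
Result: insert 14 as left child of 23
Final tree (level order): [49, 35, None, 23, None, 14, 26]


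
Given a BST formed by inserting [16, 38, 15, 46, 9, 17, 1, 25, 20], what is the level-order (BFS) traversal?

Tree insertion order: [16, 38, 15, 46, 9, 17, 1, 25, 20]
Tree (level-order array): [16, 15, 38, 9, None, 17, 46, 1, None, None, 25, None, None, None, None, 20]
BFS from the root, enqueuing left then right child of each popped node:
  queue [16] -> pop 16, enqueue [15, 38], visited so far: [16]
  queue [15, 38] -> pop 15, enqueue [9], visited so far: [16, 15]
  queue [38, 9] -> pop 38, enqueue [17, 46], visited so far: [16, 15, 38]
  queue [9, 17, 46] -> pop 9, enqueue [1], visited so far: [16, 15, 38, 9]
  queue [17, 46, 1] -> pop 17, enqueue [25], visited so far: [16, 15, 38, 9, 17]
  queue [46, 1, 25] -> pop 46, enqueue [none], visited so far: [16, 15, 38, 9, 17, 46]
  queue [1, 25] -> pop 1, enqueue [none], visited so far: [16, 15, 38, 9, 17, 46, 1]
  queue [25] -> pop 25, enqueue [20], visited so far: [16, 15, 38, 9, 17, 46, 1, 25]
  queue [20] -> pop 20, enqueue [none], visited so far: [16, 15, 38, 9, 17, 46, 1, 25, 20]
Result: [16, 15, 38, 9, 17, 46, 1, 25, 20]


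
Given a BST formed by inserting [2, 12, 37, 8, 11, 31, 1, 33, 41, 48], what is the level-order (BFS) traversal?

Tree insertion order: [2, 12, 37, 8, 11, 31, 1, 33, 41, 48]
Tree (level-order array): [2, 1, 12, None, None, 8, 37, None, 11, 31, 41, None, None, None, 33, None, 48]
BFS from the root, enqueuing left then right child of each popped node:
  queue [2] -> pop 2, enqueue [1, 12], visited so far: [2]
  queue [1, 12] -> pop 1, enqueue [none], visited so far: [2, 1]
  queue [12] -> pop 12, enqueue [8, 37], visited so far: [2, 1, 12]
  queue [8, 37] -> pop 8, enqueue [11], visited so far: [2, 1, 12, 8]
  queue [37, 11] -> pop 37, enqueue [31, 41], visited so far: [2, 1, 12, 8, 37]
  queue [11, 31, 41] -> pop 11, enqueue [none], visited so far: [2, 1, 12, 8, 37, 11]
  queue [31, 41] -> pop 31, enqueue [33], visited so far: [2, 1, 12, 8, 37, 11, 31]
  queue [41, 33] -> pop 41, enqueue [48], visited so far: [2, 1, 12, 8, 37, 11, 31, 41]
  queue [33, 48] -> pop 33, enqueue [none], visited so far: [2, 1, 12, 8, 37, 11, 31, 41, 33]
  queue [48] -> pop 48, enqueue [none], visited so far: [2, 1, 12, 8, 37, 11, 31, 41, 33, 48]
Result: [2, 1, 12, 8, 37, 11, 31, 41, 33, 48]


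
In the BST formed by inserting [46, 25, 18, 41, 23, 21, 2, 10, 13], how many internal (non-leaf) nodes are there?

Tree built from: [46, 25, 18, 41, 23, 21, 2, 10, 13]
Tree (level-order array): [46, 25, None, 18, 41, 2, 23, None, None, None, 10, 21, None, None, 13]
Rule: An internal node has at least one child.
Per-node child counts:
  node 46: 1 child(ren)
  node 25: 2 child(ren)
  node 18: 2 child(ren)
  node 2: 1 child(ren)
  node 10: 1 child(ren)
  node 13: 0 child(ren)
  node 23: 1 child(ren)
  node 21: 0 child(ren)
  node 41: 0 child(ren)
Matching nodes: [46, 25, 18, 2, 10, 23]
Count of internal (non-leaf) nodes: 6


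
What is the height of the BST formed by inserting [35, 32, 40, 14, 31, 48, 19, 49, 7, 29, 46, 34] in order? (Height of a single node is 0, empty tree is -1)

Insertion order: [35, 32, 40, 14, 31, 48, 19, 49, 7, 29, 46, 34]
Tree (level-order array): [35, 32, 40, 14, 34, None, 48, 7, 31, None, None, 46, 49, None, None, 19, None, None, None, None, None, None, 29]
Compute height bottom-up (empty subtree = -1):
  height(7) = 1 + max(-1, -1) = 0
  height(29) = 1 + max(-1, -1) = 0
  height(19) = 1 + max(-1, 0) = 1
  height(31) = 1 + max(1, -1) = 2
  height(14) = 1 + max(0, 2) = 3
  height(34) = 1 + max(-1, -1) = 0
  height(32) = 1 + max(3, 0) = 4
  height(46) = 1 + max(-1, -1) = 0
  height(49) = 1 + max(-1, -1) = 0
  height(48) = 1 + max(0, 0) = 1
  height(40) = 1 + max(-1, 1) = 2
  height(35) = 1 + max(4, 2) = 5
Height = 5


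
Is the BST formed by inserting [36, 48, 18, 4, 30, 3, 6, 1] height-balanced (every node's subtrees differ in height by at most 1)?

Tree (level-order array): [36, 18, 48, 4, 30, None, None, 3, 6, None, None, 1]
Definition: a tree is height-balanced if, at every node, |h(left) - h(right)| <= 1 (empty subtree has height -1).
Bottom-up per-node check:
  node 1: h_left=-1, h_right=-1, diff=0 [OK], height=0
  node 3: h_left=0, h_right=-1, diff=1 [OK], height=1
  node 6: h_left=-1, h_right=-1, diff=0 [OK], height=0
  node 4: h_left=1, h_right=0, diff=1 [OK], height=2
  node 30: h_left=-1, h_right=-1, diff=0 [OK], height=0
  node 18: h_left=2, h_right=0, diff=2 [FAIL (|2-0|=2 > 1)], height=3
  node 48: h_left=-1, h_right=-1, diff=0 [OK], height=0
  node 36: h_left=3, h_right=0, diff=3 [FAIL (|3-0|=3 > 1)], height=4
Node 18 violates the condition: |2 - 0| = 2 > 1.
Result: Not balanced


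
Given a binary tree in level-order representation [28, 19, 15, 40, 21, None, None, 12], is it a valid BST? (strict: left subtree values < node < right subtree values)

Level-order array: [28, 19, 15, 40, 21, None, None, 12]
Validate using subtree bounds (lo, hi): at each node, require lo < value < hi,
then recurse left with hi=value and right with lo=value.
Preorder trace (stopping at first violation):
  at node 28 with bounds (-inf, +inf): OK
  at node 19 with bounds (-inf, 28): OK
  at node 40 with bounds (-inf, 19): VIOLATION
Node 40 violates its bound: not (-inf < 40 < 19).
Result: Not a valid BST


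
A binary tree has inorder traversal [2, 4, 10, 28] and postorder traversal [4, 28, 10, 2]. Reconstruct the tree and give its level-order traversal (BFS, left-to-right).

Inorder:   [2, 4, 10, 28]
Postorder: [4, 28, 10, 2]
Algorithm: postorder visits root last, so walk postorder right-to-left;
each value is the root of the current inorder slice — split it at that
value, recurse on the right subtree first, then the left.
Recursive splits:
  root=2; inorder splits into left=[], right=[4, 10, 28]
  root=10; inorder splits into left=[4], right=[28]
  root=28; inorder splits into left=[], right=[]
  root=4; inorder splits into left=[], right=[]
Reconstructed level-order: [2, 10, 4, 28]


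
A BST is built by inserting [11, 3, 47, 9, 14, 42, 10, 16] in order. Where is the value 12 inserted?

Starting tree (level order): [11, 3, 47, None, 9, 14, None, None, 10, None, 42, None, None, 16]
Insertion path: 11 -> 47 -> 14
Result: insert 12 as left child of 14
Final tree (level order): [11, 3, 47, None, 9, 14, None, None, 10, 12, 42, None, None, None, None, 16]


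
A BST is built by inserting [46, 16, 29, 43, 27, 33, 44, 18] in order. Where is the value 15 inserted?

Starting tree (level order): [46, 16, None, None, 29, 27, 43, 18, None, 33, 44]
Insertion path: 46 -> 16
Result: insert 15 as left child of 16
Final tree (level order): [46, 16, None, 15, 29, None, None, 27, 43, 18, None, 33, 44]


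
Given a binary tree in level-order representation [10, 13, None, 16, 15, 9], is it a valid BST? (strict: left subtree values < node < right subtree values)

Level-order array: [10, 13, None, 16, 15, 9]
Validate using subtree bounds (lo, hi): at each node, require lo < value < hi,
then recurse left with hi=value and right with lo=value.
Preorder trace (stopping at first violation):
  at node 10 with bounds (-inf, +inf): OK
  at node 13 with bounds (-inf, 10): VIOLATION
Node 13 violates its bound: not (-inf < 13 < 10).
Result: Not a valid BST


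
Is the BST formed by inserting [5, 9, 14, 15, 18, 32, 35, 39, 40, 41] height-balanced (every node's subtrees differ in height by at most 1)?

Tree (level-order array): [5, None, 9, None, 14, None, 15, None, 18, None, 32, None, 35, None, 39, None, 40, None, 41]
Definition: a tree is height-balanced if, at every node, |h(left) - h(right)| <= 1 (empty subtree has height -1).
Bottom-up per-node check:
  node 41: h_left=-1, h_right=-1, diff=0 [OK], height=0
  node 40: h_left=-1, h_right=0, diff=1 [OK], height=1
  node 39: h_left=-1, h_right=1, diff=2 [FAIL (|-1-1|=2 > 1)], height=2
  node 35: h_left=-1, h_right=2, diff=3 [FAIL (|-1-2|=3 > 1)], height=3
  node 32: h_left=-1, h_right=3, diff=4 [FAIL (|-1-3|=4 > 1)], height=4
  node 18: h_left=-1, h_right=4, diff=5 [FAIL (|-1-4|=5 > 1)], height=5
  node 15: h_left=-1, h_right=5, diff=6 [FAIL (|-1-5|=6 > 1)], height=6
  node 14: h_left=-1, h_right=6, diff=7 [FAIL (|-1-6|=7 > 1)], height=7
  node 9: h_left=-1, h_right=7, diff=8 [FAIL (|-1-7|=8 > 1)], height=8
  node 5: h_left=-1, h_right=8, diff=9 [FAIL (|-1-8|=9 > 1)], height=9
Node 39 violates the condition: |-1 - 1| = 2 > 1.
Result: Not balanced


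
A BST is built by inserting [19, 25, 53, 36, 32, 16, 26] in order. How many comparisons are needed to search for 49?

Search path for 49: 19 -> 25 -> 53 -> 36
Found: False
Comparisons: 4


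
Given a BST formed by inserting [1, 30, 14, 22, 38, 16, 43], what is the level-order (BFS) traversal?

Tree insertion order: [1, 30, 14, 22, 38, 16, 43]
Tree (level-order array): [1, None, 30, 14, 38, None, 22, None, 43, 16]
BFS from the root, enqueuing left then right child of each popped node:
  queue [1] -> pop 1, enqueue [30], visited so far: [1]
  queue [30] -> pop 30, enqueue [14, 38], visited so far: [1, 30]
  queue [14, 38] -> pop 14, enqueue [22], visited so far: [1, 30, 14]
  queue [38, 22] -> pop 38, enqueue [43], visited so far: [1, 30, 14, 38]
  queue [22, 43] -> pop 22, enqueue [16], visited so far: [1, 30, 14, 38, 22]
  queue [43, 16] -> pop 43, enqueue [none], visited so far: [1, 30, 14, 38, 22, 43]
  queue [16] -> pop 16, enqueue [none], visited so far: [1, 30, 14, 38, 22, 43, 16]
Result: [1, 30, 14, 38, 22, 43, 16]


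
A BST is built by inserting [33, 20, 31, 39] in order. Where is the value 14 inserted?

Starting tree (level order): [33, 20, 39, None, 31]
Insertion path: 33 -> 20
Result: insert 14 as left child of 20
Final tree (level order): [33, 20, 39, 14, 31]


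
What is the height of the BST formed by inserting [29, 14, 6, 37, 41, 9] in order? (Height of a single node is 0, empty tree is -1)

Insertion order: [29, 14, 6, 37, 41, 9]
Tree (level-order array): [29, 14, 37, 6, None, None, 41, None, 9]
Compute height bottom-up (empty subtree = -1):
  height(9) = 1 + max(-1, -1) = 0
  height(6) = 1 + max(-1, 0) = 1
  height(14) = 1 + max(1, -1) = 2
  height(41) = 1 + max(-1, -1) = 0
  height(37) = 1 + max(-1, 0) = 1
  height(29) = 1 + max(2, 1) = 3
Height = 3


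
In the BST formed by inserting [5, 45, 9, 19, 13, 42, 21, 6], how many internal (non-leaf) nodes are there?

Tree built from: [5, 45, 9, 19, 13, 42, 21, 6]
Tree (level-order array): [5, None, 45, 9, None, 6, 19, None, None, 13, 42, None, None, 21]
Rule: An internal node has at least one child.
Per-node child counts:
  node 5: 1 child(ren)
  node 45: 1 child(ren)
  node 9: 2 child(ren)
  node 6: 0 child(ren)
  node 19: 2 child(ren)
  node 13: 0 child(ren)
  node 42: 1 child(ren)
  node 21: 0 child(ren)
Matching nodes: [5, 45, 9, 19, 42]
Count of internal (non-leaf) nodes: 5


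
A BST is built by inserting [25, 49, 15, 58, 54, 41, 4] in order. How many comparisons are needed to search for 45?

Search path for 45: 25 -> 49 -> 41
Found: False
Comparisons: 3


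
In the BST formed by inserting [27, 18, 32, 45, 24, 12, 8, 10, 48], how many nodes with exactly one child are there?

Tree built from: [27, 18, 32, 45, 24, 12, 8, 10, 48]
Tree (level-order array): [27, 18, 32, 12, 24, None, 45, 8, None, None, None, None, 48, None, 10]
Rule: These are nodes with exactly 1 non-null child.
Per-node child counts:
  node 27: 2 child(ren)
  node 18: 2 child(ren)
  node 12: 1 child(ren)
  node 8: 1 child(ren)
  node 10: 0 child(ren)
  node 24: 0 child(ren)
  node 32: 1 child(ren)
  node 45: 1 child(ren)
  node 48: 0 child(ren)
Matching nodes: [12, 8, 32, 45]
Count of nodes with exactly one child: 4


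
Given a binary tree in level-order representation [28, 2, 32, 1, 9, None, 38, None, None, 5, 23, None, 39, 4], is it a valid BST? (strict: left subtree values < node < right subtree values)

Level-order array: [28, 2, 32, 1, 9, None, 38, None, None, 5, 23, None, 39, 4]
Validate using subtree bounds (lo, hi): at each node, require lo < value < hi,
then recurse left with hi=value and right with lo=value.
Preorder trace (stopping at first violation):
  at node 28 with bounds (-inf, +inf): OK
  at node 2 with bounds (-inf, 28): OK
  at node 1 with bounds (-inf, 2): OK
  at node 9 with bounds (2, 28): OK
  at node 5 with bounds (2, 9): OK
  at node 4 with bounds (2, 5): OK
  at node 23 with bounds (9, 28): OK
  at node 32 with bounds (28, +inf): OK
  at node 38 with bounds (32, +inf): OK
  at node 39 with bounds (38, +inf): OK
No violation found at any node.
Result: Valid BST


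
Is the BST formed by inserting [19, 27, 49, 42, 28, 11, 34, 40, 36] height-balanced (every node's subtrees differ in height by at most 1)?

Tree (level-order array): [19, 11, 27, None, None, None, 49, 42, None, 28, None, None, 34, None, 40, 36]
Definition: a tree is height-balanced if, at every node, |h(left) - h(right)| <= 1 (empty subtree has height -1).
Bottom-up per-node check:
  node 11: h_left=-1, h_right=-1, diff=0 [OK], height=0
  node 36: h_left=-1, h_right=-1, diff=0 [OK], height=0
  node 40: h_left=0, h_right=-1, diff=1 [OK], height=1
  node 34: h_left=-1, h_right=1, diff=2 [FAIL (|-1-1|=2 > 1)], height=2
  node 28: h_left=-1, h_right=2, diff=3 [FAIL (|-1-2|=3 > 1)], height=3
  node 42: h_left=3, h_right=-1, diff=4 [FAIL (|3--1|=4 > 1)], height=4
  node 49: h_left=4, h_right=-1, diff=5 [FAIL (|4--1|=5 > 1)], height=5
  node 27: h_left=-1, h_right=5, diff=6 [FAIL (|-1-5|=6 > 1)], height=6
  node 19: h_left=0, h_right=6, diff=6 [FAIL (|0-6|=6 > 1)], height=7
Node 34 violates the condition: |-1 - 1| = 2 > 1.
Result: Not balanced


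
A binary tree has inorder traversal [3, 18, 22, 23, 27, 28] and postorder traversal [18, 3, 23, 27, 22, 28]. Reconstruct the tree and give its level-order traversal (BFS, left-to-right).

Inorder:   [3, 18, 22, 23, 27, 28]
Postorder: [18, 3, 23, 27, 22, 28]
Algorithm: postorder visits root last, so walk postorder right-to-left;
each value is the root of the current inorder slice — split it at that
value, recurse on the right subtree first, then the left.
Recursive splits:
  root=28; inorder splits into left=[3, 18, 22, 23, 27], right=[]
  root=22; inorder splits into left=[3, 18], right=[23, 27]
  root=27; inorder splits into left=[23], right=[]
  root=23; inorder splits into left=[], right=[]
  root=3; inorder splits into left=[], right=[18]
  root=18; inorder splits into left=[], right=[]
Reconstructed level-order: [28, 22, 3, 27, 18, 23]


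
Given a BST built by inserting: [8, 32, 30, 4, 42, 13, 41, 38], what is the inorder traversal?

Tree insertion order: [8, 32, 30, 4, 42, 13, 41, 38]
Tree (level-order array): [8, 4, 32, None, None, 30, 42, 13, None, 41, None, None, None, 38]
Inorder traversal: [4, 8, 13, 30, 32, 38, 41, 42]


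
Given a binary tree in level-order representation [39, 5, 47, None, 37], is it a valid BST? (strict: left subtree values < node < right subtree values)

Level-order array: [39, 5, 47, None, 37]
Validate using subtree bounds (lo, hi): at each node, require lo < value < hi,
then recurse left with hi=value and right with lo=value.
Preorder trace (stopping at first violation):
  at node 39 with bounds (-inf, +inf): OK
  at node 5 with bounds (-inf, 39): OK
  at node 37 with bounds (5, 39): OK
  at node 47 with bounds (39, +inf): OK
No violation found at any node.
Result: Valid BST


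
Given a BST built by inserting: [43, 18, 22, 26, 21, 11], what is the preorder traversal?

Tree insertion order: [43, 18, 22, 26, 21, 11]
Tree (level-order array): [43, 18, None, 11, 22, None, None, 21, 26]
Preorder traversal: [43, 18, 11, 22, 21, 26]


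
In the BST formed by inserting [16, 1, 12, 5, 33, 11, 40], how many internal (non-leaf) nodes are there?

Tree built from: [16, 1, 12, 5, 33, 11, 40]
Tree (level-order array): [16, 1, 33, None, 12, None, 40, 5, None, None, None, None, 11]
Rule: An internal node has at least one child.
Per-node child counts:
  node 16: 2 child(ren)
  node 1: 1 child(ren)
  node 12: 1 child(ren)
  node 5: 1 child(ren)
  node 11: 0 child(ren)
  node 33: 1 child(ren)
  node 40: 0 child(ren)
Matching nodes: [16, 1, 12, 5, 33]
Count of internal (non-leaf) nodes: 5


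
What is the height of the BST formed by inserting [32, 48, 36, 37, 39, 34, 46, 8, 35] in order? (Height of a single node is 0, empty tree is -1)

Insertion order: [32, 48, 36, 37, 39, 34, 46, 8, 35]
Tree (level-order array): [32, 8, 48, None, None, 36, None, 34, 37, None, 35, None, 39, None, None, None, 46]
Compute height bottom-up (empty subtree = -1):
  height(8) = 1 + max(-1, -1) = 0
  height(35) = 1 + max(-1, -1) = 0
  height(34) = 1 + max(-1, 0) = 1
  height(46) = 1 + max(-1, -1) = 0
  height(39) = 1 + max(-1, 0) = 1
  height(37) = 1 + max(-1, 1) = 2
  height(36) = 1 + max(1, 2) = 3
  height(48) = 1 + max(3, -1) = 4
  height(32) = 1 + max(0, 4) = 5
Height = 5


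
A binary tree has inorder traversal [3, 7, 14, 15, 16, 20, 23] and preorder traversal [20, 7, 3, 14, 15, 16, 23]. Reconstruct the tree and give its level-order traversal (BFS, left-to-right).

Inorder:  [3, 7, 14, 15, 16, 20, 23]
Preorder: [20, 7, 3, 14, 15, 16, 23]
Algorithm: preorder visits root first, so consume preorder in order;
for each root, split the current inorder slice at that value into
left-subtree inorder and right-subtree inorder, then recurse.
Recursive splits:
  root=20; inorder splits into left=[3, 7, 14, 15, 16], right=[23]
  root=7; inorder splits into left=[3], right=[14, 15, 16]
  root=3; inorder splits into left=[], right=[]
  root=14; inorder splits into left=[], right=[15, 16]
  root=15; inorder splits into left=[], right=[16]
  root=16; inorder splits into left=[], right=[]
  root=23; inorder splits into left=[], right=[]
Reconstructed level-order: [20, 7, 23, 3, 14, 15, 16]


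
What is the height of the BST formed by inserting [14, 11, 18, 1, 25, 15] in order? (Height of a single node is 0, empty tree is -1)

Insertion order: [14, 11, 18, 1, 25, 15]
Tree (level-order array): [14, 11, 18, 1, None, 15, 25]
Compute height bottom-up (empty subtree = -1):
  height(1) = 1 + max(-1, -1) = 0
  height(11) = 1 + max(0, -1) = 1
  height(15) = 1 + max(-1, -1) = 0
  height(25) = 1 + max(-1, -1) = 0
  height(18) = 1 + max(0, 0) = 1
  height(14) = 1 + max(1, 1) = 2
Height = 2


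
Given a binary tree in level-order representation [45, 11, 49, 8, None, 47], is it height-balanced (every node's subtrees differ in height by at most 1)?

Tree (level-order array): [45, 11, 49, 8, None, 47]
Definition: a tree is height-balanced if, at every node, |h(left) - h(right)| <= 1 (empty subtree has height -1).
Bottom-up per-node check:
  node 8: h_left=-1, h_right=-1, diff=0 [OK], height=0
  node 11: h_left=0, h_right=-1, diff=1 [OK], height=1
  node 47: h_left=-1, h_right=-1, diff=0 [OK], height=0
  node 49: h_left=0, h_right=-1, diff=1 [OK], height=1
  node 45: h_left=1, h_right=1, diff=0 [OK], height=2
All nodes satisfy the balance condition.
Result: Balanced


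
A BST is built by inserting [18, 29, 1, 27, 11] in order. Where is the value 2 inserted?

Starting tree (level order): [18, 1, 29, None, 11, 27]
Insertion path: 18 -> 1 -> 11
Result: insert 2 as left child of 11
Final tree (level order): [18, 1, 29, None, 11, 27, None, 2]


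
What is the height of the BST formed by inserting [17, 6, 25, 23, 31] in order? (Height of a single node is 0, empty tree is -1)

Insertion order: [17, 6, 25, 23, 31]
Tree (level-order array): [17, 6, 25, None, None, 23, 31]
Compute height bottom-up (empty subtree = -1):
  height(6) = 1 + max(-1, -1) = 0
  height(23) = 1 + max(-1, -1) = 0
  height(31) = 1 + max(-1, -1) = 0
  height(25) = 1 + max(0, 0) = 1
  height(17) = 1 + max(0, 1) = 2
Height = 2


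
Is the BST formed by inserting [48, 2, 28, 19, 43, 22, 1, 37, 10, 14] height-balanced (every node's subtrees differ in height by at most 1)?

Tree (level-order array): [48, 2, None, 1, 28, None, None, 19, 43, 10, 22, 37, None, None, 14]
Definition: a tree is height-balanced if, at every node, |h(left) - h(right)| <= 1 (empty subtree has height -1).
Bottom-up per-node check:
  node 1: h_left=-1, h_right=-1, diff=0 [OK], height=0
  node 14: h_left=-1, h_right=-1, diff=0 [OK], height=0
  node 10: h_left=-1, h_right=0, diff=1 [OK], height=1
  node 22: h_left=-1, h_right=-1, diff=0 [OK], height=0
  node 19: h_left=1, h_right=0, diff=1 [OK], height=2
  node 37: h_left=-1, h_right=-1, diff=0 [OK], height=0
  node 43: h_left=0, h_right=-1, diff=1 [OK], height=1
  node 28: h_left=2, h_right=1, diff=1 [OK], height=3
  node 2: h_left=0, h_right=3, diff=3 [FAIL (|0-3|=3 > 1)], height=4
  node 48: h_left=4, h_right=-1, diff=5 [FAIL (|4--1|=5 > 1)], height=5
Node 2 violates the condition: |0 - 3| = 3 > 1.
Result: Not balanced


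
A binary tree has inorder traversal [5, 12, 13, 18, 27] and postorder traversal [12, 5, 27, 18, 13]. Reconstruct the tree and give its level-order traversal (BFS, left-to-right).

Inorder:   [5, 12, 13, 18, 27]
Postorder: [12, 5, 27, 18, 13]
Algorithm: postorder visits root last, so walk postorder right-to-left;
each value is the root of the current inorder slice — split it at that
value, recurse on the right subtree first, then the left.
Recursive splits:
  root=13; inorder splits into left=[5, 12], right=[18, 27]
  root=18; inorder splits into left=[], right=[27]
  root=27; inorder splits into left=[], right=[]
  root=5; inorder splits into left=[], right=[12]
  root=12; inorder splits into left=[], right=[]
Reconstructed level-order: [13, 5, 18, 12, 27]


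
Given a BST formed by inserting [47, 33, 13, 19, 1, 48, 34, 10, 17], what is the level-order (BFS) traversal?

Tree insertion order: [47, 33, 13, 19, 1, 48, 34, 10, 17]
Tree (level-order array): [47, 33, 48, 13, 34, None, None, 1, 19, None, None, None, 10, 17]
BFS from the root, enqueuing left then right child of each popped node:
  queue [47] -> pop 47, enqueue [33, 48], visited so far: [47]
  queue [33, 48] -> pop 33, enqueue [13, 34], visited so far: [47, 33]
  queue [48, 13, 34] -> pop 48, enqueue [none], visited so far: [47, 33, 48]
  queue [13, 34] -> pop 13, enqueue [1, 19], visited so far: [47, 33, 48, 13]
  queue [34, 1, 19] -> pop 34, enqueue [none], visited so far: [47, 33, 48, 13, 34]
  queue [1, 19] -> pop 1, enqueue [10], visited so far: [47, 33, 48, 13, 34, 1]
  queue [19, 10] -> pop 19, enqueue [17], visited so far: [47, 33, 48, 13, 34, 1, 19]
  queue [10, 17] -> pop 10, enqueue [none], visited so far: [47, 33, 48, 13, 34, 1, 19, 10]
  queue [17] -> pop 17, enqueue [none], visited so far: [47, 33, 48, 13, 34, 1, 19, 10, 17]
Result: [47, 33, 48, 13, 34, 1, 19, 10, 17]
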